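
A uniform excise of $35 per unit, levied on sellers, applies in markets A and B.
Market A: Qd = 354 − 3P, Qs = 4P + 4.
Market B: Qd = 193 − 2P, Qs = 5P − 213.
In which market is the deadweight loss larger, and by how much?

Market A, by $175.

Market A: pre-tax P* = $50, Q* = 204; post-tax Q = 144; deadweight loss = $1050.
Market B: pre-tax P* = $58, Q* = 77; post-tax Q = 27; deadweight loss = $875.
Difference: $1050 vs $875 → market A is larger by $175.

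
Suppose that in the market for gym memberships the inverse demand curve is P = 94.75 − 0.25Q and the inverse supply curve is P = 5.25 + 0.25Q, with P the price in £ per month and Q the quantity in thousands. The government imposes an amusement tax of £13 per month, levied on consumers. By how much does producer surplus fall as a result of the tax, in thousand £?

Rewrite in direct form: Qd = 379 − 4P and Qs = 4P − 21.
Without the tax, 379 − 4P = 4P − 21 gives 8P = 400, so P* = £50 and Q* = 179.
With the tax collected from consumers, demand (in seller-price terms) shifts: Qd = 379 − 4(P + 13).
New equilibrium: consumers pay £56.5, sellers receive £43.5, Q = 153. (Wedge: Pb − Ps = 13.)
ΔPS is the trapezoid between Q = 153 and Q = 179 of height £6.5: ½ · (179 + 153) · 6.5 = £1079.

Producer surplus falls by £1079 thousand.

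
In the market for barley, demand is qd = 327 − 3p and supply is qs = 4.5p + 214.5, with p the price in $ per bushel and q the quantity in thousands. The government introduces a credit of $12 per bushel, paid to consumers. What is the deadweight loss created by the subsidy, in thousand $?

Deadweight loss = $129.6 thousand.

Without the subsidy, 327 − 3p = 4.5p + 214.5 gives 7.5p = 112.5, so p* = $15 and q* = 282.
With a per-unit subsidy paid to consumers, each effectively pays p − 12, so demand becomes qd = 327 − 3(p − 12).
New equilibrium: consumers pay $7.8, suppliers receive $19.8, q = 303.6. (Wedge: pb − ps = −12.)
Quantity rises by |ΔQ| = |282 − 303.6| = 21.6.
DWL = ½ · t · |ΔQ| = ½ · 12 · 21.6 = $129.6.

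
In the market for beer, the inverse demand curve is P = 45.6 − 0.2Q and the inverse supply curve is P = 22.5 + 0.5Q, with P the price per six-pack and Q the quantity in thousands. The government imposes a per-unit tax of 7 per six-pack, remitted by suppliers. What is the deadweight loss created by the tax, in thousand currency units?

Inverting to Q(P) form: Qd = 228 − 5P; Qs = 2P − 45.
Before the tax: set 228 − 5P = 2P − 45 → P* = 39, Q* = 33.
With the tax collected from suppliers, supply shifts: Qs = 2(P − 7) − 45.
New equilibrium: buyers pay 41, suppliers receive 34, Q = 23. (Wedge: Pb − Ps = 7.)
Quantity falls by |ΔQ| = |33 − 23| = 10.
DWL = ½ · t · |ΔQ| = ½ · 7 · 10 = 35.

Deadweight loss = 35 thousand.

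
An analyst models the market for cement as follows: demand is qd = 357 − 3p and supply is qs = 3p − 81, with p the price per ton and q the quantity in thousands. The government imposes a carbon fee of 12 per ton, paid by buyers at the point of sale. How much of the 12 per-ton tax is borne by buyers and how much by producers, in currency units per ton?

Without the tax, 357 − 3p = 3p − 81 gives 6p = 438, so p* = 73 and q* = 138.
With the tax collected from buyers, demand (in seller-price terms) shifts: qd = 357 − 3(p + 12).
Solving gives q = 120 with buyers paying 79 and producers receiving 67 (the 12 wedge).
Burden on buyers: 6; on producers: 6. (They sum to 12.)

Buyers bear 6 per ton; producers bear 6 per ton.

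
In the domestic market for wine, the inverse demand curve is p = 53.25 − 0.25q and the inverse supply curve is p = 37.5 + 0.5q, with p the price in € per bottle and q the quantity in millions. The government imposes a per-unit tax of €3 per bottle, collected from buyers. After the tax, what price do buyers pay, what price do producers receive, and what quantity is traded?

Inverting to q(p) form: qd = 213 − 4p; qs = 2p − 75.
Without the tax, 213 − 4p = 2p − 75 gives 6p = 288, so p* = €48 and q* = 21.
With the tax collected from buyers, demand (in seller-price terms) shifts: qd = 213 − 4(p + 3).
New equilibrium: buyers pay €49, producers receive €46, q = 17. (Wedge: pb − ps = 3.)
The less price-elastic side of the market bears the larger share of a per-unit tax.

Buyers pay €49; producers receive €46; quantity = 17.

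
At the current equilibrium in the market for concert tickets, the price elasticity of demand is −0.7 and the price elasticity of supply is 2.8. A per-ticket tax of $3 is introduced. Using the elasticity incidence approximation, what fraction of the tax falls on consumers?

Consumers' share ≈ 0.8.

Incidence ratio: consumers' share ≈ εs / (εs + |εd|) = 2.8 / (2.8 + 0.7) = 0.8.
Supply is the more elastic side, so consumers bear the larger share.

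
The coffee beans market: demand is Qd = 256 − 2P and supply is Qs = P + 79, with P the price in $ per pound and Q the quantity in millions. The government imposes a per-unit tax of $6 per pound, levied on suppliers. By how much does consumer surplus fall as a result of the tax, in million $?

Before the tax: set 256 − 2P = P + 79 → P* = $59, Q* = 138.
With the tax collected from suppliers, supply shifts: Qs = (P − 6) + 79.
Solving gives Q = 134 with consumers paying $61 and suppliers receiving $55 (the $6 wedge).
ΔCS is the trapezoid between Q = 134 and Q = 138 of height $2: ½ · (138 + 134) · 2 = $272.

Consumer surplus falls by $272 million.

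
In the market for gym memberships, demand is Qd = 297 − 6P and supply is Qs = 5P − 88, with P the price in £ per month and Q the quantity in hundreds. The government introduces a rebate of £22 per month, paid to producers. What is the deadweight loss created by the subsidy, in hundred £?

Without the subsidy, 297 − 6P = 5P − 88 gives 11P = 385, so P* = £35 and Q* = 87.
With a per-unit subsidy paid to producers, each receives P + 22 per unit sold, so supply becomes Qs = 5(P + 22) − 88.
New equilibrium: buyers pay £25, producers receive £47, Q = 147. (Wedge: Pb − Ps = −22.)
Quantity rises by |ΔQ| = |87 − 147| = 60.
DWL = ½ · t · |ΔQ| = ½ · 22 · 60 = £660.

Deadweight loss = £660 hundred.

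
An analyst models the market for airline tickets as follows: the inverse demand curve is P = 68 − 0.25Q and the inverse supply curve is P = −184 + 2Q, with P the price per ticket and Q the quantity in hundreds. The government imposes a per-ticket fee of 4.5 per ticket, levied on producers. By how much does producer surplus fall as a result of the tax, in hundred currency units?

Producer surplus falls by 444 hundred.

Inverting to Q(P) form: Qd = 272 − 4P; Qs = 0.5P + 92.
Without the tax, 272 − 4P = 0.5P + 92 gives 4.5P = 180, so P* = 40 and Q* = 112.
With the tax collected from producers, supply shifts: Qs = 0.5(P − 4.5) + 92.
Solving gives Q = 110 with consumers paying 40.5 and producers receiving 36 (the 4.5 wedge).
ΔPS is the trapezoid between Q = 110 and Q = 112 of height 4: ½ · (112 + 110) · 4 = 444.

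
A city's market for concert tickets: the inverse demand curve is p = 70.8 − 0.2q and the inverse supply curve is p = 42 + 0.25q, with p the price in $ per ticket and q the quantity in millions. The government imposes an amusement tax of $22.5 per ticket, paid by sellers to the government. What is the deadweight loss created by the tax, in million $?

Inverting to q(p) form: qd = 354 − 5p; qs = 4p − 168.
Without the tax, 354 − 5p = 4p − 168 gives 9p = 522, so p* = $58 and q* = 64.
With the tax collected from sellers, supply shifts: qs = 4(p − 22.5) − 168.
Solving gives q = 14 with buyers paying $68 and sellers receiving $45.5 (the $22.5 wedge).
Quantity falls by |ΔQ| = |64 − 14| = 50.
DWL = ½ · t · |ΔQ| = ½ · 22.5 · 50 = $562.5.

Deadweight loss = $562.5 million.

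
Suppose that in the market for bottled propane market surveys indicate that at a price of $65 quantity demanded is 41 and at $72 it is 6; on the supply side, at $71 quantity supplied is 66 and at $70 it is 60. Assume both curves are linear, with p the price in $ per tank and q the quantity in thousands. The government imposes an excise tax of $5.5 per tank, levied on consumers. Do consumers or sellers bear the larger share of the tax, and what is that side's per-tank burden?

Demand slope: (6 − 41)/(72 − 65) = -5, so qd = 366 − 5p.
Supply slope: (60 − 66)/(70 − 71) = 6, so qs = 6p − 360.
Before the tax: set 366 − 5p = 6p − 360 → p* = $66, q* = 36.
With the tax collected from consumers, demand (in seller-price terms) shifts: qd = 366 − 5(p + 5.5).
Solving gives q = 21 with consumers paying $69 and sellers receiving $63.5 (the $5.5 wedge).
Per-tank burden: consumers $3, sellers $2.5.
Consumers take the larger share because demand is less price-elastic here (demand slope 5 vs supply slope 6).
The less price-elastic side of the market bears the larger share of a per-unit tax.

Consumers bear the larger share: $3 per tank.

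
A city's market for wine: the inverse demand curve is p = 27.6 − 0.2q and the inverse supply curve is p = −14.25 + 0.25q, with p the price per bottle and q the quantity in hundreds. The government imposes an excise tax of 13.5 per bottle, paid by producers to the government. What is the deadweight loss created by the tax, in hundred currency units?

Inverting to q(p) form: qd = 138 − 5p; qs = 4p + 57.
Without the tax, 138 − 5p = 4p + 57 gives 9p = 81, so p* = 9 and q* = 93.
With the tax collected from producers, supply shifts: qs = 4(p − 13.5) + 57.
New equilibrium: consumers pay 15, producers receive 1.5, q = 63. (Wedge: pb − ps = 13.5.)
Quantity falls by |ΔQ| = |93 − 63| = 30.
DWL = ½ · t · |ΔQ| = ½ · 13.5 · 30 = 202.5.

Deadweight loss = 202.5 hundred.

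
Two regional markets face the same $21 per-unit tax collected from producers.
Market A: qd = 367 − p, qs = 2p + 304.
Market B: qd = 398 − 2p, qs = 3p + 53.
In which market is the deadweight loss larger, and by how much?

Market B, by $117.6.

Market A: pre-tax p* = $21, q* = 346; post-tax q = 332; deadweight loss = $147.
Market B: pre-tax p* = $69, q* = 260; post-tax q = 234.8; deadweight loss = $264.6.
Difference: $147 vs $264.6 → market B is larger by $117.6.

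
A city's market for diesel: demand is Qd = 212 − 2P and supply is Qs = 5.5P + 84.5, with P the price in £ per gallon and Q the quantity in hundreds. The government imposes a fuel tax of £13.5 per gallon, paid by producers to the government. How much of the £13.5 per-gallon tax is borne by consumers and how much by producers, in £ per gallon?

Consumers bear £9.9 per gallon; producers bear £3.6 per gallon.

Before the tax: set 212 − 2P = 5.5P + 84.5 → P* = £17, Q* = 178.
With the tax collected from producers, supply shifts: Qs = 5.5(P − 13.5) + 84.5.
Solving gives Q = 158.2 with consumers paying £26.9 and producers receiving £13.4 (the £13.5 wedge).
Burden on consumers: £9.9; on producers: £3.6. (They sum to £13.5.)
The less price-elastic side of the market bears the larger share of a per-unit tax.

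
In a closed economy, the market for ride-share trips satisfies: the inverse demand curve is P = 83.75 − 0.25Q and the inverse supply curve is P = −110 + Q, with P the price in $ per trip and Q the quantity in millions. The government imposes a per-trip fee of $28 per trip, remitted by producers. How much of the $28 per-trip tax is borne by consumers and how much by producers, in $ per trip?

Consumers bear $5.6 per trip; producers bear $22.4 per trip.

Inverting to Q(P) form: Qd = 335 − 4P; Qs = P + 110.
Before the tax: set 335 − 4P = P + 110 → P* = $45, Q* = 155.
With the tax collected from producers, supply shifts: Qs = (P − 28) + 110.
Solving gives Q = 132.6 with consumers paying $50.6 and producers receiving $22.6 (the $28 wedge).
Burden on consumers: $5.6; on producers: $22.4. (They sum to $28.)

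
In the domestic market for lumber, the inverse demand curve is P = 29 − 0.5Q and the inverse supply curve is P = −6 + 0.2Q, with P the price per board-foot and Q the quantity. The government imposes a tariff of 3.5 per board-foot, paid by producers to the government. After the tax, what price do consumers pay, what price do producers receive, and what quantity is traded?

Rewrite in direct form: Qd = 58 − 2P and Qs = 5P + 30.
Before the tax: set 58 − 2P = 5P + 30 → P* = 4, Q* = 50.
With the tax collected from producers, supply shifts: Qs = 5(P − 3.5) + 30.
New equilibrium: consumers pay 6.5, producers receive 3, Q = 45. (Wedge: Pb − Ps = 3.5.)

Consumers pay 6.5; producers receive 3; quantity = 45.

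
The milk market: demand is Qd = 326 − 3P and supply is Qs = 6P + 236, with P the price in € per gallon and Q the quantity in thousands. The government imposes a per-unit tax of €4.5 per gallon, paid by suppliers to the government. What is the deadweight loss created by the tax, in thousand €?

Without the tax, 326 − 3P = 6P + 236 gives 9P = 90, so P* = €10 and Q* = 296.
With the tax collected from suppliers, supply shifts: Qs = 6(P − 4.5) + 236.
Solving gives Q = 287 with buyers paying €13 and suppliers receiving €8.5 (the €4.5 wedge).
Quantity falls by |ΔQ| = |296 − 287| = 9.
DWL = ½ · t · |ΔQ| = ½ · 4.5 · 9 = €20.25.

Deadweight loss = €20.25 thousand.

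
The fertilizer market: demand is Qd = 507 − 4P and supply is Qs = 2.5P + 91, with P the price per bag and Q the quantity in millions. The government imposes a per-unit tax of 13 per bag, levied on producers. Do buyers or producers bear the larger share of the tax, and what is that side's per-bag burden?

Before the tax: set 507 − 4P = 2.5P + 91 → P* = 64, Q* = 251.
With the tax collected from producers, supply shifts: Qs = 2.5(P − 13) + 91.
Solving gives Q = 231 with buyers paying 69 and producers receiving 56 (the 13 wedge).
Per-bag burden: buyers 5, producers 8.
Producers take the larger share because supply is less price-elastic here (demand slope 4 vs supply slope 2.5).
The less price-elastic side of the market bears the larger share of a per-unit tax.

Producers bear the larger share: 8 per bag.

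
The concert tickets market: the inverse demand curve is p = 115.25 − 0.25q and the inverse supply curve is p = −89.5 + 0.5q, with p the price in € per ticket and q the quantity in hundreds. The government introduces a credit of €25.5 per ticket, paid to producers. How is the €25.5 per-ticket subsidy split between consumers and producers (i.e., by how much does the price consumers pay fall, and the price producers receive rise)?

Rewrite in direct form: qd = 461 − 4p and qs = 2p + 179.
Before the subsidy: set 461 − 4p = 2p + 179 → p* = €47, q* = 273.
With a per-unit subsidy paid to producers, each receives p + 25.5 per unit sold, so supply becomes qs = 2(p + 25.5) + 179.
Solving gives q = 307 with consumers paying €38.5 and producers receiving €64 (the €25.5 wedge).
Gain to consumers: €8.5; to producers: €17. (They sum to €25.5.)

Consumers gain €8.5 per ticket; producers gain €17 per ticket.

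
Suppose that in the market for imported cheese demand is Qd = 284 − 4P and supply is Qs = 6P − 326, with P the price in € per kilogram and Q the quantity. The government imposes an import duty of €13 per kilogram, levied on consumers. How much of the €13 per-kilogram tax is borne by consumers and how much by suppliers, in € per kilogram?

Consumers bear €7.8 per kilogram; suppliers bear €5.2 per kilogram.

Without the tax, 284 − 4P = 6P − 326 gives 10P = 610, so P* = €61 and Q* = 40.
With the tax collected from consumers, demand (in seller-price terms) shifts: Qd = 284 − 4(P + 13).
Solving gives Q = 8.8 with consumers paying €68.8 and suppliers receiving €55.8 (the €13 wedge).
Burden on consumers: €7.8; on suppliers: €5.2. (They sum to €13.)
The less price-elastic side of the market bears the larger share of a per-unit tax.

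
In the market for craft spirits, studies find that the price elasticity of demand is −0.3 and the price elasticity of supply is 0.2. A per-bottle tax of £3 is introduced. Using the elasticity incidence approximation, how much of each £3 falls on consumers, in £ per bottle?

Incidence ratio: consumers' share ≈ εs / (εs + |εd|) = 0.2 / (0.2 + 0.3) = 0.4.
So consumers bear ≈ 0.4 × £3 = £1.2; sellers bear £1.8.

Consumers bear ≈ £1.2 per bottle.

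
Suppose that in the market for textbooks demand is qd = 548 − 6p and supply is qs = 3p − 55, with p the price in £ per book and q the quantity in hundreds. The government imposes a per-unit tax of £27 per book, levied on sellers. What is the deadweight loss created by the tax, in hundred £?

Before the tax: set 548 − 6p = 3p − 55 → p* = £67, q* = 146.
With the tax collected from sellers, supply shifts: qs = 3(p − 27) − 55.
Solving gives q = 92 with buyers paying £76 and sellers receiving £49 (the £27 wedge).
Quantity falls by |ΔQ| = |146 − 92| = 54.
DWL = ½ · t · |ΔQ| = ½ · 27 · 54 = £729.

Deadweight loss = £729 hundred.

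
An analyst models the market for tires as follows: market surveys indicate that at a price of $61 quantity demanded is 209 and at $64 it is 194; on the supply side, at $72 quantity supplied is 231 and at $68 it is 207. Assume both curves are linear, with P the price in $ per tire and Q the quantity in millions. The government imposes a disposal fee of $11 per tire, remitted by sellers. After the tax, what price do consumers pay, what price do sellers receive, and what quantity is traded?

Consumers pay $71; sellers receive $60; quantity = 159.

Demand slope: (194 − 209)/(64 − 61) = -5, so Qd = 514 − 5P.
Supply slope: (207 − 231)/(68 − 72) = 6, so Qs = 6P − 201.
Before the tax: set 514 − 5P = 6P − 201 → P* = $65, Q* = 189.
With the tax collected from sellers, supply shifts: Qs = 6(P − 11) − 201.
Solving gives Q = 159 with consumers paying $71 and sellers receiving $60 (the $11 wedge).
The less price-elastic side of the market bears the larger share of a per-unit tax.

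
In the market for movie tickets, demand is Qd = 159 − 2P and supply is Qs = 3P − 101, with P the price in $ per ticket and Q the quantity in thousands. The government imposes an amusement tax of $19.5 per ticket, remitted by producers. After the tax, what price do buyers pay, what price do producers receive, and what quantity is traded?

Buyers pay $63.7; producers receive $44.2; quantity = 31.6.

Before the tax: set 159 − 2P = 3P − 101 → P* = $52, Q* = 55.
With the tax collected from producers, supply shifts: Qs = 3(P − 19.5) − 101.
New equilibrium: buyers pay $63.7, producers receive $44.2, Q = 31.6. (Wedge: Pb − Ps = 19.5.)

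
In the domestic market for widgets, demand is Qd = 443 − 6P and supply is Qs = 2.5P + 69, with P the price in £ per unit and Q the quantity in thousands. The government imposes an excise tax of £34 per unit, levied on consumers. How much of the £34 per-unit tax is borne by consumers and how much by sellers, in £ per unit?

Before the tax: set 443 − 6P = 2.5P + 69 → P* = £44, Q* = 179.
With the tax collected from consumers, demand (in seller-price terms) shifts: Qd = 443 − 6(P + 34).
New equilibrium: consumers pay £54, sellers receive £20, Q = 119. (Wedge: Pb − Ps = 34.)
Burden on consumers: £10; on sellers: £24. (They sum to £34.)

Consumers bear £10 per unit; sellers bear £24 per unit.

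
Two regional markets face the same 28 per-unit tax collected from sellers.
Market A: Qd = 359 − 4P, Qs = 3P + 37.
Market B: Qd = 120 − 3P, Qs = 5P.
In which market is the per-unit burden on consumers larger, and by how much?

Market A: pre-tax P* = 46, Q* = 175; post-tax Q = 127; per-unit burden on consumers = 12.
Market B: pre-tax P* = 15, Q* = 75; post-tax Q = 22.5; per-unit burden on consumers = 17.5.
Difference: 12 vs 17.5 → market B is larger by 5.5.

Market B, by 5.5.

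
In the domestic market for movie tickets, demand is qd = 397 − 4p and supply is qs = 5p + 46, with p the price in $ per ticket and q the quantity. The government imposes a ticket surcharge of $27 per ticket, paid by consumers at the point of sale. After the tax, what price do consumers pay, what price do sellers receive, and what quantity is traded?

Without the tax, 397 − 4p = 5p + 46 gives 9p = 351, so p* = $39 and q* = 241.
With the tax collected from consumers, demand (in seller-price terms) shifts: qd = 397 − 4(p + 27).
Solving gives q = 181 with consumers paying $54 and sellers receiving $27 (the $27 wedge).

Consumers pay $54; sellers receive $27; quantity = 181.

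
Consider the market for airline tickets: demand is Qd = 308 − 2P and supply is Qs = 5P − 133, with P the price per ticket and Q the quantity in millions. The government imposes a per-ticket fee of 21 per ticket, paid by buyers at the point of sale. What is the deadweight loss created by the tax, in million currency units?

Deadweight loss = 315 million.

Without the tax, 308 − 2P = 5P − 133 gives 7P = 441, so P* = 63 and Q* = 182.
With the tax collected from buyers, demand (in seller-price terms) shifts: Qd = 308 − 2(P + 21).
Solving gives Q = 152 with buyers paying 78 and suppliers receiving 57 (the 21 wedge).
Quantity falls by |ΔQ| = |182 − 152| = 30.
DWL = ½ · t · |ΔQ| = ½ · 21 · 30 = 315.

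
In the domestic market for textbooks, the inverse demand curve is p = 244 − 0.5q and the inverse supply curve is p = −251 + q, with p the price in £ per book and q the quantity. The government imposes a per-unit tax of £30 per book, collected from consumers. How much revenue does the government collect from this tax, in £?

Tax revenue = £9300.

Inverting to q(p) form: qd = 488 − 2p; qs = p + 251.
Without the tax, 488 − 2p = p + 251 gives 3p = 237, so p* = £79 and q* = 330.
With the tax collected from consumers, demand (in seller-price terms) shifts: qd = 488 − 2(p + 30).
New equilibrium: consumers pay £89, sellers receive £59, q = 310. (Wedge: pb − ps = 30.)
Revenue = t · Q = 30 · 310 = £9300.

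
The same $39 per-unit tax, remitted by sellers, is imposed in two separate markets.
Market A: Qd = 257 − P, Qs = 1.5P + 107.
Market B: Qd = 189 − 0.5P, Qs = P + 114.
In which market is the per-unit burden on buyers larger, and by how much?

Market A: pre-tax P* = $60, Q* = 197; post-tax Q = 173.6; per-unit burden on buyers = $23.4.
Market B: pre-tax P* = $50, Q* = 164; post-tax Q = 151; per-unit burden on buyers = $26.
Difference: $23.4 vs $26 → market B is larger by $2.6.

Market B, by $2.6.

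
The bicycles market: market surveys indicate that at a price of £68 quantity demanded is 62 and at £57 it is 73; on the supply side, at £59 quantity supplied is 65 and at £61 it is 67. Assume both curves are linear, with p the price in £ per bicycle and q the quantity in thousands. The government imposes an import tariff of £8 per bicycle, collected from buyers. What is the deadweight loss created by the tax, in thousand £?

Deadweight loss = £16 thousand.

Demand slope: (73 − 62)/(57 − 68) = -1, so qd = 130 − p.
Supply slope: (67 − 65)/(61 − 59) = 1, so qs = p + 6.
Without the tax, 130 − p = p + 6 gives 2p = 124, so p* = £62 and q* = 68.
With the tax collected from buyers, demand (in seller-price terms) shifts: qd = 130 − (p + 8).
Solving gives q = 64 with buyers paying £66 and suppliers receiving £58 (the £8 wedge).
Quantity falls by |ΔQ| = |68 − 64| = 4.
DWL = ½ · t · |ΔQ| = ½ · 8 · 4 = £16.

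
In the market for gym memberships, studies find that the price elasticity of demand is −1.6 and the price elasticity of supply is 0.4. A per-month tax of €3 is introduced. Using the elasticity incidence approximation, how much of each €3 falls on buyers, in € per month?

Buyers bear ≈ €0.6 per month.

Incidence ratio: buyers' share ≈ εs / (εs + |εd|) = 0.4 / (0.4 + 1.6) = 0.2.
So buyers bear ≈ 0.2 × €3 = €0.6; producers bear €2.4.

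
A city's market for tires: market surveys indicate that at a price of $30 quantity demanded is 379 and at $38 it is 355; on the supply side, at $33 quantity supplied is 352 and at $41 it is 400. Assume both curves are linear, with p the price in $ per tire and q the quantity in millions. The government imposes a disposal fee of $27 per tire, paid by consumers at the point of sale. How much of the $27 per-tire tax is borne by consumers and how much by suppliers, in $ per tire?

Consumers bear $18 per tire; suppliers bear $9 per tire.

Demand slope: (355 − 379)/(38 − 30) = -3, so qd = 469 − 3p.
Supply slope: (400 − 352)/(41 − 33) = 6, so qs = 6p + 154.
Before the tax: set 469 − 3p = 6p + 154 → p* = $35, q* = 364.
With the tax collected from consumers, demand (in seller-price terms) shifts: qd = 469 − 3(p + 27).
New equilibrium: consumers pay $53, suppliers receive $26, q = 310. (Wedge: pb − ps = 27.)
Burden on consumers: $18; on suppliers: $9. (They sum to $27.)
The less price-elastic side of the market bears the larger share of a per-unit tax.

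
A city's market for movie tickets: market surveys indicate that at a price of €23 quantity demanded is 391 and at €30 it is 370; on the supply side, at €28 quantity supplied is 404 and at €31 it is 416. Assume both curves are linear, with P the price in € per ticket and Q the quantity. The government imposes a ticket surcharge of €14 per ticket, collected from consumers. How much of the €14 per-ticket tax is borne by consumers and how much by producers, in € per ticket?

Consumers bear €8 per ticket; producers bear €6 per ticket.

Demand slope: (370 − 391)/(30 − 23) = -3, so Qd = 460 − 3P.
Supply slope: (416 − 404)/(31 − 28) = 4, so Qs = 4P + 292.
Without the tax, 460 − 3P = 4P + 292 gives 7P = 168, so P* = €24 and Q* = 388.
With the tax collected from consumers, demand (in seller-price terms) shifts: Qd = 460 − 3(P + 14).
New equilibrium: consumers pay €32, producers receive €18, Q = 364. (Wedge: Pb − Ps = 14.)
Burden on consumers: €8; on producers: €6. (They sum to €14.)
The less price-elastic side of the market bears the larger share of a per-unit tax.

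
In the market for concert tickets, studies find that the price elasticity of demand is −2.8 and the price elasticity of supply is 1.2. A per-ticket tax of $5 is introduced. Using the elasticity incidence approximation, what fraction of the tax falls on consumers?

Consumers' share ≈ 0.3.

Incidence ratio: consumers' share ≈ εs / (εs + |εd|) = 1.2 / (1.2 + 2.8) = 0.3.
Supply is the less elastic side, so consumers bear the smaller share.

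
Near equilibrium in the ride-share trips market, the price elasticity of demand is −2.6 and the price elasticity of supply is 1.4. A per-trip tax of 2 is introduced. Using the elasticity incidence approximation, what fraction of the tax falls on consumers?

Incidence ratio: consumers' share ≈ εs / (εs + |εd|) = 1.4 / (1.4 + 2.6) = 0.35.
Supply is the less elastic side, so consumers bear the smaller share.

Consumers' share ≈ 0.35.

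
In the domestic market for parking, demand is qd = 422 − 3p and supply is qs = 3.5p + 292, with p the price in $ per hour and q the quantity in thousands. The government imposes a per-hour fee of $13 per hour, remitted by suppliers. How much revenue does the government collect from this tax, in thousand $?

Tax revenue = $4433 thousand.

Before the tax: set 422 − 3p = 3.5p + 292 → p* = $20, q* = 362.
With the tax collected from suppliers, supply shifts: qs = 3.5(p − 13) + 292.
New equilibrium: consumers pay $27, suppliers receive $14, q = 341. (Wedge: pb − ps = 13.)
Revenue = t · Q = 13 · 341 = $4433.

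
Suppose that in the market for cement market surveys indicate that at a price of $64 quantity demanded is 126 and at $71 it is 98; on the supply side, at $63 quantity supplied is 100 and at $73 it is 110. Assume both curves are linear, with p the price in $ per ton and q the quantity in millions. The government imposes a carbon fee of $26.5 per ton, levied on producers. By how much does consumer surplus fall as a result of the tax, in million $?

Consumer surplus falls by $505.62 million.

Demand slope: (98 − 126)/(71 − 64) = -4, so qd = 382 − 4p.
Supply slope: (110 − 100)/(73 − 63) = 1, so qs = p + 37.
Without the tax, 382 − 4p = p + 37 gives 5p = 345, so p* = $69 and q* = 106.
With the tax collected from producers, supply shifts: qs = (p − 26.5) + 37.
Solving gives q = 84.8 with buyers paying $74.3 and producers receiving $47.8 (the $26.5 wedge).
ΔCS is the trapezoid between Q = 84.8 and Q = 106 of height $5.3: ½ · (106 + 84.8) · 5.3 = $505.62.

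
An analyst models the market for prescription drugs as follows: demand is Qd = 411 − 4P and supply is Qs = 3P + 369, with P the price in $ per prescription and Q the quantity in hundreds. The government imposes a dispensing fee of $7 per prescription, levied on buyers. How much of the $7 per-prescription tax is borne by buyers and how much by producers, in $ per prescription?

Without the tax, 411 − 4P = 3P + 369 gives 7P = 42, so P* = $6 and Q* = 387.
With the tax collected from buyers, demand (in seller-price terms) shifts: Qd = 411 − 4(P + 7).
New equilibrium: buyers pay $9, producers receive $2, Q = 375. (Wedge: Pb − Ps = 7.)
Burden on buyers: $3; on producers: $4. (They sum to $7.)
The less price-elastic side of the market bears the larger share of a per-unit tax.

Buyers bear $3 per prescription; producers bear $4 per prescription.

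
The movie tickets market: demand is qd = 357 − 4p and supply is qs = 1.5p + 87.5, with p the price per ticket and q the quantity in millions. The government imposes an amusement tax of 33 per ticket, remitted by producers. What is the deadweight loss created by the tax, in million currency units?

Without the tax, 357 − 4p = 1.5p + 87.5 gives 5.5p = 269.5, so p* = 49 and q* = 161.
With the tax collected from producers, supply shifts: qs = 1.5(p − 33) + 87.5.
New equilibrium: buyers pay 58, producers receive 25, q = 125. (Wedge: pb − ps = 33.)
Quantity falls by |ΔQ| = |161 − 125| = 36.
DWL = ½ · t · |ΔQ| = ½ · 33 · 36 = 594.

Deadweight loss = 594 million.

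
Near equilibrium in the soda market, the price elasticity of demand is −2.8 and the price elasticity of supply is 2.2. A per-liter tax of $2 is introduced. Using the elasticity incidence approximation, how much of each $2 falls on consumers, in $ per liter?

Incidence ratio: consumers' share ≈ εs / (εs + |εd|) = 2.2 / (2.2 + 2.8) = 0.44.
So consumers bear ≈ 0.44 × $2 = $0.88; sellers bear $1.12.

Consumers bear ≈ $0.88 per liter.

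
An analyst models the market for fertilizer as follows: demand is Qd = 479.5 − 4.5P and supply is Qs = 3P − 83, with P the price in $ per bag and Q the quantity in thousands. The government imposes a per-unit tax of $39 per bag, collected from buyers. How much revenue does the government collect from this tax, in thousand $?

Tax revenue = $2800.2 thousand.

Before the tax: set 479.5 − 4.5P = 3P − 83 → P* = $75, Q* = 142.
With the tax collected from buyers, demand (in seller-price terms) shifts: Qd = 479.5 − 4.5(P + 39).
Solving gives Q = 71.8 with buyers paying $90.6 and producers receiving $51.6 (the $39 wedge).
Revenue = t · Q = 39 · 71.8 = $2800.2.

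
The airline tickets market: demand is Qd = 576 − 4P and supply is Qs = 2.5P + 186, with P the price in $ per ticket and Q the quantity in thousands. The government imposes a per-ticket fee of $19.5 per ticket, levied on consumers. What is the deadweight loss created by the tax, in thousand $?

Without the tax, 576 − 4P = 2.5P + 186 gives 6.5P = 390, so P* = $60 and Q* = 336.
With the tax collected from consumers, demand (in seller-price terms) shifts: Qd = 576 − 4(P + 19.5).
New equilibrium: consumers pay $67.5, sellers receive $48, Q = 306. (Wedge: Pb − Ps = 19.5.)
Quantity falls by |ΔQ| = |336 − 306| = 30.
DWL = ½ · t · |ΔQ| = ½ · 19.5 · 30 = $292.5.

Deadweight loss = $292.5 thousand.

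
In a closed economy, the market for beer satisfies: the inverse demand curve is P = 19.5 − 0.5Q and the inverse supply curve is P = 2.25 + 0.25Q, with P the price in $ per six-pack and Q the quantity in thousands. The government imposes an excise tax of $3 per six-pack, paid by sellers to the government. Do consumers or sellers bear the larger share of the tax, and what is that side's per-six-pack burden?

Consumers bear the larger share: $2 per six-pack.

Inverting to Q(P) form: Qd = 39 − 2P; Qs = 4P − 9.
Before the tax: set 39 − 2P = 4P − 9 → P* = $8, Q* = 23.
With the tax collected from sellers, supply shifts: Qs = 4(P − 3) − 9.
New equilibrium: consumers pay $10, sellers receive $7, Q = 19. (Wedge: Pb − Ps = 3.)
Per-six-pack burden: consumers $2, sellers $1.
Consumers take the larger share because demand is less price-elastic here (demand slope 2 vs supply slope 4).
The less price-elastic side of the market bears the larger share of a per-unit tax.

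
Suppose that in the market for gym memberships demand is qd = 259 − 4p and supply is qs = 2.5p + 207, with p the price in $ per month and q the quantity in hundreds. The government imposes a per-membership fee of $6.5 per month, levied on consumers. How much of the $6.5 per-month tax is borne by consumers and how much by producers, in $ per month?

Consumers bear $2.5 per month; producers bear $4 per month.

Before the tax: set 259 − 4p = 2.5p + 207 → p* = $8, q* = 227.
With the tax collected from consumers, demand (in seller-price terms) shifts: qd = 259 − 4(p + 6.5).
New equilibrium: consumers pay $10.5, producers receive $4, q = 217. (Wedge: pb − ps = 6.5.)
Burden on consumers: $2.5; on producers: $4. (They sum to $6.5.)
The less price-elastic side of the market bears the larger share of a per-unit tax.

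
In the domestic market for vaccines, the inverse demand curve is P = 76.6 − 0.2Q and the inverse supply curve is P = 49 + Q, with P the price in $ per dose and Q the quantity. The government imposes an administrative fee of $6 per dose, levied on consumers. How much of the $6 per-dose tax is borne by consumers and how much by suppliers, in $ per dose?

Consumers bear $1 per dose; suppliers bear $5 per dose.

Rewrite in direct form: Qd = 383 − 5P and Qs = P − 49.
Without the tax, 383 − 5P = P − 49 gives 6P = 432, so P* = $72 and Q* = 23.
With the tax collected from consumers, demand (in seller-price terms) shifts: Qd = 383 − 5(P + 6).
Solving gives Q = 18 with consumers paying $73 and suppliers receiving $67 (the $6 wedge).
Burden on consumers: $1; on suppliers: $5. (They sum to $6.)
The less price-elastic side of the market bears the larger share of a per-unit tax.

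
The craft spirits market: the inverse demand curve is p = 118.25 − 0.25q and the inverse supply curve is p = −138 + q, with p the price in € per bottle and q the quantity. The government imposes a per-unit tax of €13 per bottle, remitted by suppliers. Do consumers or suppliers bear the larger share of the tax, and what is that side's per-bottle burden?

Suppliers bear the larger share: €10.4 per bottle.

Inverting to q(p) form: qd = 473 − 4p; qs = p + 138.
Without the tax, 473 − 4p = p + 138 gives 5p = 335, so p* = €67 and q* = 205.
With the tax collected from suppliers, supply shifts: qs = (p − 13) + 138.
New equilibrium: consumers pay €69.6, suppliers receive €56.6, q = 194.6. (Wedge: pb − ps = 13.)
Per-bottle burden: consumers €2.6, suppliers €10.4.
Suppliers take the larger share because supply is less price-elastic here (demand slope 4 vs supply slope 1).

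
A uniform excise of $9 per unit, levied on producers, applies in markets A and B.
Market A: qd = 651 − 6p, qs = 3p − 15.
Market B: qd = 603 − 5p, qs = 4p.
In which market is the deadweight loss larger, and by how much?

Market A: pre-tax p* = $74, q* = 207; post-tax q = 189; deadweight loss = $81.
Market B: pre-tax p* = $67, q* = 268; post-tax q = 248; deadweight loss = $90.
Difference: $81 vs $90 → market B is larger by $9.

Market B, by $9.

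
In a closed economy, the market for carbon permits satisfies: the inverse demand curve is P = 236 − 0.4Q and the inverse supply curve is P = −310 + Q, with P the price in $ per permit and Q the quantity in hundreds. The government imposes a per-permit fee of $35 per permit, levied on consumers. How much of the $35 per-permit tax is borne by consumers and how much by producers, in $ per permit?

Consumers bear $10 per permit; producers bear $25 per permit.

Rewrite in direct form: Qd = 590 − 2.5P and Qs = P + 310.
Without the tax, 590 − 2.5P = P + 310 gives 3.5P = 280, so P* = $80 and Q* = 390.
With the tax collected from consumers, demand (in seller-price terms) shifts: Qd = 590 − 2.5(P + 35).
New equilibrium: consumers pay $90, producers receive $55, Q = 365. (Wedge: Pb − Ps = 35.)
Burden on consumers: $10; on producers: $25. (They sum to $35.)
The less price-elastic side of the market bears the larger share of a per-unit tax.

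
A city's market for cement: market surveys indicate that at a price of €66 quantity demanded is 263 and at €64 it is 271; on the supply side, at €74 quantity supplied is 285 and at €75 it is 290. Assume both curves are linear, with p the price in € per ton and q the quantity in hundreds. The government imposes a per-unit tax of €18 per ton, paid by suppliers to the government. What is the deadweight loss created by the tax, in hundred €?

Demand slope: (271 − 263)/(64 − 66) = -4, so qd = 527 − 4p.
Supply slope: (290 − 285)/(75 − 74) = 5, so qs = 5p − 85.
Without the tax, 527 − 4p = 5p − 85 gives 9p = 612, so p* = €68 and q* = 255.
With the tax collected from suppliers, supply shifts: qs = 5(p − 18) − 85.
New equilibrium: consumers pay €78, suppliers receive €60, q = 215. (Wedge: pb − ps = 18.)
Quantity falls by |ΔQ| = |255 − 215| = 40.
DWL = ½ · t · |ΔQ| = ½ · 18 · 40 = €360.

Deadweight loss = €360 hundred.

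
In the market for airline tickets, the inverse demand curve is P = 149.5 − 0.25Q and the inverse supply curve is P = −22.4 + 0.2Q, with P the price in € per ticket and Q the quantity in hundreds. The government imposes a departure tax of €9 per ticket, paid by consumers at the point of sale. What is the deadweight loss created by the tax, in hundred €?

Rewrite in direct form: Qd = 598 − 4P and Qs = 5P + 112.
Without the tax, 598 − 4P = 5P + 112 gives 9P = 486, so P* = €54 and Q* = 382.
With the tax collected from consumers, demand (in seller-price terms) shifts: Qd = 598 − 4(P + 9).
New equilibrium: consumers pay €59, suppliers receive €50, Q = 362. (Wedge: Pb − Ps = 9.)
Quantity falls by |ΔQ| = |382 − 362| = 20.
DWL = ½ · t · |ΔQ| = ½ · 9 · 20 = €90.

Deadweight loss = €90 hundred.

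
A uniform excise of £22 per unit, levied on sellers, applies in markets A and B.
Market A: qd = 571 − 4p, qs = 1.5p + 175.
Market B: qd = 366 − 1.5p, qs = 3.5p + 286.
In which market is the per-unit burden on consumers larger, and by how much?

Market A: pre-tax p* = £72, q* = 283; post-tax q = 259; per-unit burden on consumers = £6.
Market B: pre-tax p* = £16, q* = 342; post-tax q = 318.9; per-unit burden on consumers = £15.4.
Difference: £6 vs £15.4 → market B is larger by £9.4.

Market B, by £9.4.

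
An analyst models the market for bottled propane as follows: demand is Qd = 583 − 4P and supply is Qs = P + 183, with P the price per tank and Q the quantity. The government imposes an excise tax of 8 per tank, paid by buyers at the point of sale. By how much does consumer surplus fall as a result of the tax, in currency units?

Consumer surplus falls by 415.68.

Without the tax, 583 − 4P = P + 183 gives 5P = 400, so P* = 80 and Q* = 263.
With the tax collected from buyers, demand (in seller-price terms) shifts: Qd = 583 − 4(P + 8).
Solving gives Q = 256.6 with buyers paying 81.6 and sellers receiving 73.6 (the 8 wedge).
ΔCS is the trapezoid between Q = 256.6 and Q = 263 of height 1.6: ½ · (263 + 256.6) · 1.6 = 415.68.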